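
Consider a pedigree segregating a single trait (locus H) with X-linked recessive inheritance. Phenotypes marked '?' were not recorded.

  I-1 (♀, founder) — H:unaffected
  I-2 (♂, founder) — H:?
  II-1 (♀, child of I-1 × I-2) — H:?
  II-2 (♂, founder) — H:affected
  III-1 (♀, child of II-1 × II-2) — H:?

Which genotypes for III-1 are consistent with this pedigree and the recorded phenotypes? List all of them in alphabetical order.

H/I-1 un ·: X^HX^H|X^HX^h
H/I-2 ? ·: X^HY|X^hY
H/II-1 ? I-1×I-2: X^HX^H|X^HX^h|X^hX^h
H/II-2 aff ·: X^hY
H/III-1 ? II-1×II-2: X^HX^h|X^hX^h
⇒ H over [I-1,I-2,II-1,II-2,III-1]: 9 consistent

III-1 ∈ {X^HX^h, X^hX^h}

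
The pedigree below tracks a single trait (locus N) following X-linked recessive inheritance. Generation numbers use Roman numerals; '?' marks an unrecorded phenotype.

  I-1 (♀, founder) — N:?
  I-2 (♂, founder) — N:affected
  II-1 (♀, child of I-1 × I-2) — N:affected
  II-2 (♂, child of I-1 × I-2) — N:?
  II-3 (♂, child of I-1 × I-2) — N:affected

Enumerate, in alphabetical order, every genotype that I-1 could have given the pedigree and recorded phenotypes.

I-1 ∈ {X^NX^n, X^nX^n}

N/I-1 ? ·: X^NX^n|X^nX^n
N/I-2 aff ·: X^nY
N/II-1 aff I-1×I-2: X^nX^n
N/II-2 ? I-1×I-2: X^NY|X^nY
N/II-3 aff I-1×I-2: X^nY
⇒ N over [I-1,I-2,II-1,II-2,II-3]: 3 consistent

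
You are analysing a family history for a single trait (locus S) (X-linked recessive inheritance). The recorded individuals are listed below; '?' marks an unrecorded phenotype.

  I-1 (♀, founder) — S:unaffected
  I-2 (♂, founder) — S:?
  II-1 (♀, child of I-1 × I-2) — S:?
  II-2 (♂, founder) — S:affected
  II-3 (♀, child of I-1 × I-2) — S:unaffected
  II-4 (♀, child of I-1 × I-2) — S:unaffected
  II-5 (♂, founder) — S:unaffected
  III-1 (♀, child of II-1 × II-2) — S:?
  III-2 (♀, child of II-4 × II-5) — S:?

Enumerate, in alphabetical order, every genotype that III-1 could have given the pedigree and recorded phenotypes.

III-1 ∈ {X^SX^s, X^sX^s}

S/I-1 un ·: X^SX^S|X^SX^s
S/I-2 ? ·: X^SY|X^sY
S/II-1 ? I-1×I-2: X^SX^S|X^SX^s|X^sX^s
S/II-2 aff ·: X^sY
S/II-3 un I-1×I-2: X^SX^S|X^SX^s
S/II-4 un I-1×I-2: X^SX^S|X^SX^s
S/II-5 un ·: X^SY
S/III-1 ? II-1×II-2: X^SX^s|X^sX^s
S/III-2 ? II-4×II-5: X^SX^S|X^SX^s
⇒ S over [I-1,I-2,II-1,II-2,II-3,II-4,II-5,III-1,III-2]: 29 consistent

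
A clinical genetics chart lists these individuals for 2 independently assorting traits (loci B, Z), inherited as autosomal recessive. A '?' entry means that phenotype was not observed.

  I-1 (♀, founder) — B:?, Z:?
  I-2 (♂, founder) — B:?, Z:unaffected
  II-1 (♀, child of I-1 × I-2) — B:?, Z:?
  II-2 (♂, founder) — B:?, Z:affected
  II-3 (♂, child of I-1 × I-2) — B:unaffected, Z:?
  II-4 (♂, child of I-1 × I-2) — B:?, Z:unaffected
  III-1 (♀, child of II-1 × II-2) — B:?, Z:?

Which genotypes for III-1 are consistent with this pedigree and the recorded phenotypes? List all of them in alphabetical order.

III-1 ∈ {BB Zz, BB zz, Bb Zz, Bb zz, bb Zz, bb zz}

B/I-1 ? ·: BB|Bb|bb
B/I-2 ? ·: BB|Bb|bb
B/II-1 ? I-1×I-2: BB|Bb|bb
B/II-2 ? ·: BB|Bb|bb
B/II-3 un I-1×I-2: BB|Bb
B/II-4 ? I-1×I-2: BB|Bb|bb
B/III-1 ? II-1×II-2: BB|Bb|bb
⇒ B over [I-1,I-2,II-1,II-2,II-3,II-4,III-1]: 240 consistent
Z/I-1 ? ·: ZZ|Zz|zz
Z/I-2 un ·: ZZ|Zz
Z/II-1 ? I-1×I-2: ZZ|Zz|zz
Z/II-2 aff ·: zz
Z/II-3 ? I-1×I-2: ZZ|Zz|zz
Z/II-4 un I-1×I-2: ZZ|Zz
Z/III-1 ? II-1×II-2: Zz|zz
⇒ Z over [I-1,I-2,II-1,II-2,II-3,II-4,III-1]: 57 consistent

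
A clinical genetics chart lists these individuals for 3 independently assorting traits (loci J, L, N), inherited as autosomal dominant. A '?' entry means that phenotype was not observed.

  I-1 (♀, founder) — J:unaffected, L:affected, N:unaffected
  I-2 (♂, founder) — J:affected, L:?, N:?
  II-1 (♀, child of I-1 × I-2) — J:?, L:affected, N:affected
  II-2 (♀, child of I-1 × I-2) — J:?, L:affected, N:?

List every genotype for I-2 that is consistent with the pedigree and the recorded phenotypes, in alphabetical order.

I-2 ∈ {JJ LL NN, JJ LL Nn, JJ Ll NN, JJ Ll Nn, JJ ll NN, JJ ll Nn, Jj LL NN, Jj LL Nn, Jj Ll NN, Jj Ll Nn, Jj ll NN, Jj ll Nn}

J/I-1 un ·: jj
J/I-2 aff ·: Jj|JJ
J/II-1 ? I-1×I-2: jj|Jj
J/II-2 ? I-1×I-2: jj|Jj
⇒ J over [I-1,I-2,II-1,II-2]: 5 consistent
L/I-1 aff ·: Ll|LL
L/I-2 ? ·: ll|Ll|LL
L/II-1 aff I-1×I-2: Ll|LL
L/II-2 aff I-1×I-2: Ll|LL
⇒ L over [I-1,I-2,II-1,II-2]: 15 consistent
N/I-1 un ·: nn
N/I-2 ? ·: Nn|NN
N/II-1 aff I-1×I-2: Nn
N/II-2 ? I-1×I-2: nn|Nn
⇒ N over [I-1,I-2,II-1,II-2]: 3 consistent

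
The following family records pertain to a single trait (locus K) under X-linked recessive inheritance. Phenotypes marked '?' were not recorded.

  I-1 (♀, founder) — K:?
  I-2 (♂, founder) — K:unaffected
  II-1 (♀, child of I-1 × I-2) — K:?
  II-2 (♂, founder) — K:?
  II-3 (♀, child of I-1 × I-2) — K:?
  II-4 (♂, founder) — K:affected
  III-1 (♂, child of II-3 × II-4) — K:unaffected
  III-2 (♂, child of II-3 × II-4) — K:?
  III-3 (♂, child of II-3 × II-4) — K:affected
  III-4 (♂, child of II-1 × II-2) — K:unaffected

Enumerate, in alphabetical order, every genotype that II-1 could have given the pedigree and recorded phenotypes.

II-1 ∈ {X^KX^K, X^KX^k}

K/I-1 ? ·: X^KX^k|X^kX^k
K/I-2 un ·: X^KY
K/II-1 ? I-1×I-2: X^KX^K|X^KX^k
K/II-2 ? ·: X^KY|X^kY
K/II-3 ? I-1×I-2: X^KX^k
K/II-4 aff ·: X^kY
K/III-1 un II-3×II-4: X^KY
K/III-2 ? II-3×II-4: X^KY|X^kY
K/III-3 aff II-3×II-4: X^kY
K/III-4 un II-1×II-2: X^KY
⇒ K over [I-1,I-2,II-1,II-2,II-3,II-4,III-1,III-2,III-3,III-4]: 12 consistent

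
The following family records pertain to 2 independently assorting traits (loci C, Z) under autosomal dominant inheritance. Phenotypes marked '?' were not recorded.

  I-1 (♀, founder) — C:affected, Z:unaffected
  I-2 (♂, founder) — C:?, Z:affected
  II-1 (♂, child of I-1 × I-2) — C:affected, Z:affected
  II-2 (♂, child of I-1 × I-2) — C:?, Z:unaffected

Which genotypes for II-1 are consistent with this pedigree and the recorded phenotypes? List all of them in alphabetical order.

II-1 ∈ {CC Zz, Cc Zz}

C/I-1 aff ·: Cc|CC
C/I-2 ? ·: cc|Cc|CC
C/II-1 aff I-1×I-2: Cc|CC
C/II-2 ? I-1×I-2: cc|Cc|CC
⇒ C over [I-1,I-2,II-1,II-2]: 18 consistent
Z/I-1 un ·: zz
Z/I-2 aff ·: Zz
Z/II-1 aff I-1×I-2: Zz
Z/II-2 un I-1×I-2: zz
⇒ Z over [I-1,I-2,II-1,II-2]: 1 consistent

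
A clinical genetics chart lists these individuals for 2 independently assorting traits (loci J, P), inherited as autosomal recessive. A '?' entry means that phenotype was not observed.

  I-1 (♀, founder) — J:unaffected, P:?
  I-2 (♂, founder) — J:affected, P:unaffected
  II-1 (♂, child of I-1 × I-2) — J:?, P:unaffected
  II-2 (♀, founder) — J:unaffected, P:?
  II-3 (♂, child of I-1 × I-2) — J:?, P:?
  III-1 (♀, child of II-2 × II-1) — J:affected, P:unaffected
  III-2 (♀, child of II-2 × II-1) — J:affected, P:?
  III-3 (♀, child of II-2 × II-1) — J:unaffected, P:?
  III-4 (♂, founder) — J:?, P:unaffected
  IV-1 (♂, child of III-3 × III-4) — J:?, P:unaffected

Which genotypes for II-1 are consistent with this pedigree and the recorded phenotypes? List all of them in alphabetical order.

J/I-1 un ·: JJ|Jj
J/I-2 aff ·: jj
J/II-1 ? I-1×I-2: Jj|jj
J/II-2 un ·: Jj
J/II-3 ? I-1×I-2: Jj|jj
J/III-1 aff II-2×II-1: jj
J/III-2 aff II-2×II-1: jj
J/III-3 un II-2×II-1: JJ|Jj
J/III-4 ? ·: JJ|Jj|jj
J/IV-1 ? III-3×III-4: JJ|Jj|jj
⇒ J over [I-1,I-2,II-1,II-2,II-3,III-1,III-2,III-3,III-4,IV-1]: 47 consistent
P/I-1 ? ·: PP|Pp|pp
P/I-2 un ·: PP|Pp
P/II-1 un I-1×I-2: PP|Pp
P/II-2 ? ·: PP|Pp|pp
P/II-3 ? I-1×I-2: PP|Pp|pp
P/III-1 un II-2×II-1: PP|Pp
P/III-2 ? II-2×II-1: PP|Pp|pp
P/III-3 ? II-2×II-1: PP|Pp|pp
P/III-4 un ·: PP|Pp
P/IV-1 un III-3×III-4: PP|Pp
⇒ P over [I-1,I-2,II-1,II-2,II-3,III-1,III-2,III-3,III-4,IV-1]: 1220 consistent

II-1 ∈ {Jj PP, Jj Pp, jj PP, jj Pp}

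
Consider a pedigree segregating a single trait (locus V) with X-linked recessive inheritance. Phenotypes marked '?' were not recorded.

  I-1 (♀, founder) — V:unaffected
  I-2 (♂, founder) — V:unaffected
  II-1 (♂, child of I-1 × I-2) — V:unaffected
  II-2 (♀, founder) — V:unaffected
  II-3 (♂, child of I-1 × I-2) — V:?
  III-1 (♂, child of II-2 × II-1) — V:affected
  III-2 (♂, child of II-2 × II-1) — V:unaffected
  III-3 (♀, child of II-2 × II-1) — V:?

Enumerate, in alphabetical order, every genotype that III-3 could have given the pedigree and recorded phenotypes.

V/I-1 un ·: X^VX^V|X^VX^v
V/I-2 un ·: X^VY
V/II-1 un I-1×I-2: X^VY
V/II-2 un ·: X^VX^v
V/II-3 ? I-1×I-2: X^VY|X^vY
V/III-1 aff II-2×II-1: X^vY
V/III-2 un II-2×II-1: X^VY
V/III-3 ? II-2×II-1: X^VX^V|X^VX^v
⇒ V over [I-1,I-2,II-1,II-2,II-3,III-1,III-2,III-3]: 6 consistent

III-3 ∈ {X^VX^V, X^VX^v}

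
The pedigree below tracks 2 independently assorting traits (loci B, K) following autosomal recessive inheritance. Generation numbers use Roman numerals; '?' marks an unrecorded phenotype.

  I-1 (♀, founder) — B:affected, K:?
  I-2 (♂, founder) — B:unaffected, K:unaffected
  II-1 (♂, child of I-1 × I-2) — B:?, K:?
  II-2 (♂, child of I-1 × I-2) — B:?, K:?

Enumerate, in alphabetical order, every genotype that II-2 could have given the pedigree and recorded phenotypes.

II-2 ∈ {Bb KK, Bb Kk, Bb kk, bb KK, bb Kk, bb kk}

B/I-1 aff ·: bb
B/I-2 un ·: BB|Bb
B/II-1 ? I-1×I-2: Bb|bb
B/II-2 ? I-1×I-2: Bb|bb
⇒ B over [I-1,I-2,II-1,II-2]: 5 consistent
K/I-1 ? ·: KK|Kk|kk
K/I-2 un ·: KK|Kk
K/II-1 ? I-1×I-2: KK|Kk|kk
K/II-2 ? I-1×I-2: KK|Kk|kk
⇒ K over [I-1,I-2,II-1,II-2]: 23 consistent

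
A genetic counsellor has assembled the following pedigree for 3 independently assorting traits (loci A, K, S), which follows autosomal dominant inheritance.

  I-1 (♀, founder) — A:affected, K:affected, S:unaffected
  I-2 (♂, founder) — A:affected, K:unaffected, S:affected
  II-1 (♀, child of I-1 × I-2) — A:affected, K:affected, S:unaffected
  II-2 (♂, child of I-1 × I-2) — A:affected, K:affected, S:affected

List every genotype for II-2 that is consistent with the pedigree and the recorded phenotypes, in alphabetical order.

A/I-1 aff ·: Aa|AA
A/I-2 aff ·: Aa|AA
A/II-1 aff I-1×I-2: Aa|AA
A/II-2 aff I-1×I-2: Aa|AA
⇒ A over [I-1,I-2,II-1,II-2]: 13 consistent
K/I-1 aff ·: Kk|KK
K/I-2 un ·: kk
K/II-1 aff I-1×I-2: Kk
K/II-2 aff I-1×I-2: Kk
⇒ K over [I-1,I-2,II-1,II-2]: 2 consistent
S/I-1 un ·: ss
S/I-2 aff ·: Ss
S/II-1 un I-1×I-2: ss
S/II-2 aff I-1×I-2: Ss
⇒ S over [I-1,I-2,II-1,II-2]: 1 consistent

II-2 ∈ {AA Kk Ss, Aa Kk Ss}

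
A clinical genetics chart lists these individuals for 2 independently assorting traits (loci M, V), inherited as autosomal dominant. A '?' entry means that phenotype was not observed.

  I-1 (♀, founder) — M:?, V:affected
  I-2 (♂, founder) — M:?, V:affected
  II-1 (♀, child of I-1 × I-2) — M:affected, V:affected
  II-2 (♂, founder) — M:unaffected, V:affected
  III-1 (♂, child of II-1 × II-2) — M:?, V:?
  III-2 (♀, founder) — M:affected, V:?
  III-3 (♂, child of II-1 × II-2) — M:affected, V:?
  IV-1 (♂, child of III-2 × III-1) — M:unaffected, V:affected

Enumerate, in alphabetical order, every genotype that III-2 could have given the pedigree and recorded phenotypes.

III-2 ∈ {Mm VV, Mm Vv, Mm vv}

M/I-1 ? ·: mm|Mm|MM
M/I-2 ? ·: mm|Mm|MM
M/II-1 aff I-1×I-2: Mm|MM
M/II-2 un ·: mm
M/III-1 ? II-1×II-2: mm|Mm
M/III-2 aff ·: Mm
M/III-3 aff II-1×II-2: Mm
M/IV-1 un III-2×III-1: mm
⇒ M over [I-1,I-2,II-1,II-2,III-1,III-2,III-3,IV-1]: 18 consistent
V/I-1 aff ·: Vv|VV
V/I-2 aff ·: Vv|VV
V/II-1 aff I-1×I-2: Vv|VV
V/II-2 aff ·: Vv|VV
V/III-1 ? II-1×II-2: vv|Vv|VV
V/III-2 ? ·: vv|Vv|VV
V/III-3 ? II-1×II-2: vv|Vv|VV
V/IV-1 aff III-2×III-1: Vv|VV
⇒ V over [I-1,I-2,II-1,II-2,III-1,III-2,III-3,IV-1]: 241 consistent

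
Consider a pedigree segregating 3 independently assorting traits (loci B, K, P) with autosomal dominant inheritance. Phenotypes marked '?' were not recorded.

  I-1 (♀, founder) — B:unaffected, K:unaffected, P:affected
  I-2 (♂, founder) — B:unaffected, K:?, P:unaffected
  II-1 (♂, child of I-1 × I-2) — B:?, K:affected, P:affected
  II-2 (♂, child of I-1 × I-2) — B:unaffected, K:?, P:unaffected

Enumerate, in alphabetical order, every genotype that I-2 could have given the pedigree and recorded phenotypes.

B/I-1 un ·: bb
B/I-2 un ·: bb
B/II-1 ? I-1×I-2: bb
B/II-2 un I-1×I-2: bb
⇒ B over [I-1,I-2,II-1,II-2]: 1 consistent
K/I-1 un ·: kk
K/I-2 ? ·: Kk|KK
K/II-1 aff I-1×I-2: Kk
K/II-2 ? I-1×I-2: kk|Kk
⇒ K over [I-1,I-2,II-1,II-2]: 3 consistent
P/I-1 aff ·: Pp
P/I-2 un ·: pp
P/II-1 aff I-1×I-2: Pp
P/II-2 un I-1×I-2: pp
⇒ P over [I-1,I-2,II-1,II-2]: 1 consistent

I-2 ∈ {bb KK pp, bb Kk pp}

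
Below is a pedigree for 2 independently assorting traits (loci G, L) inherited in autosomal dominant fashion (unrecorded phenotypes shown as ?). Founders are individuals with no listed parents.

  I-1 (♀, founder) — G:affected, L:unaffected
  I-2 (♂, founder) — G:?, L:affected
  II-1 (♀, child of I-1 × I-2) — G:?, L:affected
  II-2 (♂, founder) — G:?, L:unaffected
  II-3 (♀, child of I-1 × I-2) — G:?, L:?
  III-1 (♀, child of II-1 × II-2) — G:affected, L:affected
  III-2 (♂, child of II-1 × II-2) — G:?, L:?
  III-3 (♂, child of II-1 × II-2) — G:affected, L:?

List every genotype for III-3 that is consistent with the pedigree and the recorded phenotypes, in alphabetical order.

III-3 ∈ {GG Ll, GG ll, Gg Ll, Gg ll}

G/I-1 aff ·: Gg|GG
G/I-2 ? ·: gg|Gg|GG
G/II-1 ? I-1×I-2: gg|Gg|GG
G/II-2 ? ·: gg|Gg|GG
G/II-3 ? I-1×I-2: gg|Gg|GG
G/III-1 aff II-1×II-2: Gg|GG
G/III-2 ? II-1×II-2: gg|Gg|GG
G/III-3 aff II-1×II-2: Gg|GG
⇒ G over [I-1,I-2,II-1,II-2,II-3,III-1,III-2,III-3]: 315 consistent
L/I-1 un ·: ll
L/I-2 aff ·: Ll|LL
L/II-1 aff I-1×I-2: Ll
L/II-2 un ·: ll
L/II-3 ? I-1×I-2: ll|Ll
L/III-1 aff II-1×II-2: Ll
L/III-2 ? II-1×II-2: ll|Ll
L/III-3 ? II-1×II-2: ll|Ll
⇒ L over [I-1,I-2,II-1,II-2,II-3,III-1,III-2,III-3]: 12 consistent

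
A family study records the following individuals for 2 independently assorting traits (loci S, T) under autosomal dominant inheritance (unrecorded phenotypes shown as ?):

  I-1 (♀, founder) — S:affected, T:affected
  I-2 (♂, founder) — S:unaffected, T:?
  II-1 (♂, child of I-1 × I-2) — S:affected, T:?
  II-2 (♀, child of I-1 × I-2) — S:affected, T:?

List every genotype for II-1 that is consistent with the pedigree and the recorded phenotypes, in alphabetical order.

II-1 ∈ {Ss TT, Ss Tt, Ss tt}

S/I-1 aff ·: Ss|SS
S/I-2 un ·: ss
S/II-1 aff I-1×I-2: Ss
S/II-2 aff I-1×I-2: Ss
⇒ S over [I-1,I-2,II-1,II-2]: 2 consistent
T/I-1 aff ·: Tt|TT
T/I-2 ? ·: tt|Tt|TT
T/II-1 ? I-1×I-2: tt|Tt|TT
T/II-2 ? I-1×I-2: tt|Tt|TT
⇒ T over [I-1,I-2,II-1,II-2]: 23 consistent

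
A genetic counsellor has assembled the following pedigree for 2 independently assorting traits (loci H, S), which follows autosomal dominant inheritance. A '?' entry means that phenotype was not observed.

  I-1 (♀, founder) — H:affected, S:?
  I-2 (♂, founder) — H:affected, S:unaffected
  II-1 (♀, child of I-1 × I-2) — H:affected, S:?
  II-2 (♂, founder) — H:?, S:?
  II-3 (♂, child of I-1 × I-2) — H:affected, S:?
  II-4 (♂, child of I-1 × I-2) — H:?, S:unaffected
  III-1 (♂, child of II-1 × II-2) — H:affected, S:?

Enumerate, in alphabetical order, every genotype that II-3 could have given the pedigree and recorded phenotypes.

H/I-1 aff ·: Hh|HH
H/I-2 aff ·: Hh|HH
H/II-1 aff I-1×I-2: Hh|HH
H/II-2 ? ·: hh|Hh|HH
H/II-3 aff I-1×I-2: Hh|HH
H/II-4 ? I-1×I-2: hh|Hh|HH
H/III-1 aff II-1×II-2: Hh|HH
⇒ H over [I-1,I-2,II-1,II-2,II-3,II-4,III-1]: 130 consistent
S/I-1 ? ·: ss|Ss
S/I-2 un ·: ss
S/II-1 ? I-1×I-2: ss|Ss
S/II-2 ? ·: ss|Ss|SS
S/II-3 ? I-1×I-2: ss|Ss
S/II-4 un I-1×I-2: ss
S/III-1 ? II-1×II-2: ss|Ss|SS
⇒ S over [I-1,I-2,II-1,II-2,II-3,II-4,III-1]: 26 consistent

II-3 ∈ {HH Ss, HH ss, Hh Ss, Hh ss}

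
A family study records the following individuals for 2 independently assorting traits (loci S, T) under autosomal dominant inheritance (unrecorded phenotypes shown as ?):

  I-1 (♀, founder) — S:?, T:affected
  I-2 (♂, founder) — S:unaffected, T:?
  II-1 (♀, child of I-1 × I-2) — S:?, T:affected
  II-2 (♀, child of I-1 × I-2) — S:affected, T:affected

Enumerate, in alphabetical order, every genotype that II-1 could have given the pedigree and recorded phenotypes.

S/I-1 ? ·: Ss|SS
S/I-2 un ·: ss
S/II-1 ? I-1×I-2: ss|Ss
S/II-2 aff I-1×I-2: Ss
⇒ S over [I-1,I-2,II-1,II-2]: 3 consistent
T/I-1 aff ·: Tt|TT
T/I-2 ? ·: tt|Tt|TT
T/II-1 aff I-1×I-2: Tt|TT
T/II-2 aff I-1×I-2: Tt|TT
⇒ T over [I-1,I-2,II-1,II-2]: 15 consistent

II-1 ∈ {Ss TT, Ss Tt, ss TT, ss Tt}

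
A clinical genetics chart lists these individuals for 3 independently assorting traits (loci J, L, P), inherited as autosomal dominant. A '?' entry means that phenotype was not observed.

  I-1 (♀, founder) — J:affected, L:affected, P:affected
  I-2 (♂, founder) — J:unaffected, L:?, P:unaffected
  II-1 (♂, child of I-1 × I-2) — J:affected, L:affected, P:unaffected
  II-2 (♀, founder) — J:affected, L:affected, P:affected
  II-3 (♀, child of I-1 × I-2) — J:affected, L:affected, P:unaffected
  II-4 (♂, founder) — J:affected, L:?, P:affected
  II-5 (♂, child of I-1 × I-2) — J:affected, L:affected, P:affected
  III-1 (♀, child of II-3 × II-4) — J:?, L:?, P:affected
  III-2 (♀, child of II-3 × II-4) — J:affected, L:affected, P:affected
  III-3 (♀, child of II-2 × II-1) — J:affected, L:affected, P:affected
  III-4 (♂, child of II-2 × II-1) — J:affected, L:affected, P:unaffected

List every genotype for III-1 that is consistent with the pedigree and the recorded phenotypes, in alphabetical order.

III-1 ∈ {JJ LL Pp, JJ Ll Pp, JJ ll Pp, Jj LL Pp, Jj Ll Pp, Jj ll Pp, jj LL Pp, jj Ll Pp, jj ll Pp}

J/I-1 aff ·: Jj|JJ
J/I-2 un ·: jj
J/II-1 aff I-1×I-2: Jj
J/II-2 aff ·: Jj|JJ
J/II-3 aff I-1×I-2: Jj
J/II-4 aff ·: Jj|JJ
J/II-5 aff I-1×I-2: Jj
J/III-1 ? II-3×II-4: jj|Jj|JJ
J/III-2 aff II-3×II-4: Jj|JJ
J/III-3 aff II-2×II-1: Jj|JJ
J/III-4 aff II-2×II-1: Jj|JJ
⇒ J over [I-1,I-2,II-1,II-2,II-3,II-4,II-5,III-1,III-2,III-3,III-4]: 160 consistent
L/I-1 aff ·: Ll|LL
L/I-2 ? ·: ll|Ll|LL
L/II-1 aff I-1×I-2: Ll|LL
L/II-2 aff ·: Ll|LL
L/II-3 aff I-1×I-2: Ll|LL
L/II-4 ? ·: ll|Ll|LL
L/II-5 aff I-1×I-2: Ll|LL
L/III-1 ? II-3×II-4: ll|Ll|LL
L/III-2 aff II-3×II-4: Ll|LL
L/III-3 aff II-2×II-1: Ll|LL
L/III-4 aff II-2×II-1: Ll|LL
⇒ L over [I-1,I-2,II-1,II-2,II-3,II-4,II-5,III-1,III-2,III-3,III-4]: 1626 consistent
P/I-1 aff ·: Pp
P/I-2 un ·: pp
P/II-1 un I-1×I-2: pp
P/II-2 aff ·: Pp
P/II-3 un I-1×I-2: pp
P/II-4 aff ·: Pp|PP
P/II-5 aff I-1×I-2: Pp
P/III-1 aff II-3×II-4: Pp
P/III-2 aff II-3×II-4: Pp
P/III-3 aff II-2×II-1: Pp
P/III-4 un II-2×II-1: pp
⇒ P over [I-1,I-2,II-1,II-2,II-3,II-4,II-5,III-1,III-2,III-3,III-4]: 2 consistent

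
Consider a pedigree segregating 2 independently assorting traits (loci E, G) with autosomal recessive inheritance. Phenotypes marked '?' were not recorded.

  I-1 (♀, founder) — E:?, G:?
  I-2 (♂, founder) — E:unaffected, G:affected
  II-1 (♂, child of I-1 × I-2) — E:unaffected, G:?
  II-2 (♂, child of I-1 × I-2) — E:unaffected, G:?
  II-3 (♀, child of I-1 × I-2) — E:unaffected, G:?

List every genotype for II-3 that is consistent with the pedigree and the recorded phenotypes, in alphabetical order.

II-3 ∈ {EE Gg, EE gg, Ee Gg, Ee gg}

E/I-1 ? ·: EE|Ee|ee
E/I-2 un ·: EE|Ee
E/II-1 un I-1×I-2: EE|Ee
E/II-2 un I-1×I-2: EE|Ee
E/II-3 un I-1×I-2: EE|Ee
⇒ E over [I-1,I-2,II-1,II-2,II-3]: 27 consistent
G/I-1 ? ·: GG|Gg|gg
G/I-2 aff ·: gg
G/II-1 ? I-1×I-2: Gg|gg
G/II-2 ? I-1×I-2: Gg|gg
G/II-3 ? I-1×I-2: Gg|gg
⇒ G over [I-1,I-2,II-1,II-2,II-3]: 10 consistent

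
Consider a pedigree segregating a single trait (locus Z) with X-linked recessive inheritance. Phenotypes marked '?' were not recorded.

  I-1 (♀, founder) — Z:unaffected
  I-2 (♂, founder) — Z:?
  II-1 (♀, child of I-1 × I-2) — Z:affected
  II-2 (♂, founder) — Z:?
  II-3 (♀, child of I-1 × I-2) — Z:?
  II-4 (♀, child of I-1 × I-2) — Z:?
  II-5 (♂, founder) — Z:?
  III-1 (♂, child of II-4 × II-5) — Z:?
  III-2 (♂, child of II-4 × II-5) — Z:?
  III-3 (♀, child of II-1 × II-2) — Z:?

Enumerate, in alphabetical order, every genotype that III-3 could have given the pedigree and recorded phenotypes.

III-3 ∈ {X^ZX^z, X^zX^z}

Z/I-1 un ·: X^ZX^z
Z/I-2 ? ·: X^zY
Z/II-1 aff I-1×I-2: X^zX^z
Z/II-2 ? ·: X^ZY|X^zY
Z/II-3 ? I-1×I-2: X^ZX^z|X^zX^z
Z/II-4 ? I-1×I-2: X^ZX^z|X^zX^z
Z/II-5 ? ·: X^ZY|X^zY
Z/III-1 ? II-4×II-5: X^ZY|X^zY
Z/III-2 ? II-4×II-5: X^ZY|X^zY
Z/III-3 ? II-1×II-2: X^ZX^z|X^zX^z
⇒ Z over [I-1,I-2,II-1,II-2,II-3,II-4,II-5,III-1,III-2,III-3]: 40 consistent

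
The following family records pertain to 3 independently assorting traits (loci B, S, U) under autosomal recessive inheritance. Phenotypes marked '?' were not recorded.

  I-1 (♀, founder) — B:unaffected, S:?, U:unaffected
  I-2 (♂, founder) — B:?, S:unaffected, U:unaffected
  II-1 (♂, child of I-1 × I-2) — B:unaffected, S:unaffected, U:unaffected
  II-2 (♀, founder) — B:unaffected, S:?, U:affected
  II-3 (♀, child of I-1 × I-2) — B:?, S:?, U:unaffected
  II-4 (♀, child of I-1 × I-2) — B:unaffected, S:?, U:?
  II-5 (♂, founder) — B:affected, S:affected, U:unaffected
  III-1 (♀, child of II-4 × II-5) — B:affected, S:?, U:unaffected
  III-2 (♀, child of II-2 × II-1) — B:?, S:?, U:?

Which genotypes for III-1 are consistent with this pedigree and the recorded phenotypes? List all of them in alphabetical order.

III-1 ∈ {bb Ss UU, bb Ss Uu, bb ss UU, bb ss Uu}

B/I-1 un ·: BB|Bb
B/I-2 ? ·: BB|Bb|bb
B/II-1 un I-1×I-2: BB|Bb
B/II-2 un ·: BB|Bb
B/II-3 ? I-1×I-2: BB|Bb|bb
B/II-4 un I-1×I-2: Bb
B/II-5 aff ·: bb
B/III-1 aff II-4×II-5: bb
B/III-2 ? II-2×II-1: BB|Bb|bb
⇒ B over [I-1,I-2,II-1,II-2,II-3,II-4,II-5,III-1,III-2]: 71 consistent
S/I-1 ? ·: SS|Ss|ss
S/I-2 un ·: SS|Ss
S/II-1 un I-1×I-2: SS|Ss
S/II-2 ? ·: SS|Ss|ss
S/II-3 ? I-1×I-2: SS|Ss|ss
S/II-4 ? I-1×I-2: SS|Ss|ss
S/II-5 aff ·: ss
S/III-1 ? II-4×II-5: Ss|ss
S/III-2 ? II-2×II-1: SS|Ss|ss
⇒ S over [I-1,I-2,II-1,II-2,II-3,II-4,II-5,III-1,III-2]: 324 consistent
U/I-1 un ·: UU|Uu
U/I-2 un ·: UU|Uu
U/II-1 un I-1×I-2: UU|Uu
U/II-2 aff ·: uu
U/II-3 un I-1×I-2: UU|Uu
U/II-4 ? I-1×I-2: UU|Uu|uu
U/II-5 un ·: UU|Uu
U/III-1 un II-4×II-5: UU|Uu
U/III-2 ? II-2×II-1: Uu|uu
⇒ U over [I-1,I-2,II-1,II-2,II-3,II-4,II-5,III-1,III-2]: 141 consistent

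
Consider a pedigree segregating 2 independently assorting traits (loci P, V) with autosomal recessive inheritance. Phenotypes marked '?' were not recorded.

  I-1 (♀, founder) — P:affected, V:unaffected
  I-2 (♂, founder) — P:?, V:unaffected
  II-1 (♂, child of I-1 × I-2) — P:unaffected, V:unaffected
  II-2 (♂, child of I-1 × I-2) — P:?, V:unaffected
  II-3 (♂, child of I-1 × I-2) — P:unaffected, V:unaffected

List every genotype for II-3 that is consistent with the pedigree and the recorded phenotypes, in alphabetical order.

II-3 ∈ {Pp VV, Pp Vv}

P/I-1 aff ·: pp
P/I-2 ? ·: PP|Pp
P/II-1 un I-1×I-2: Pp
P/II-2 ? I-1×I-2: Pp|pp
P/II-3 un I-1×I-2: Pp
⇒ P over [I-1,I-2,II-1,II-2,II-3]: 3 consistent
V/I-1 un ·: VV|Vv
V/I-2 un ·: VV|Vv
V/II-1 un I-1×I-2: VV|Vv
V/II-2 un I-1×I-2: VV|Vv
V/II-3 un I-1×I-2: VV|Vv
⇒ V over [I-1,I-2,II-1,II-2,II-3]: 25 consistent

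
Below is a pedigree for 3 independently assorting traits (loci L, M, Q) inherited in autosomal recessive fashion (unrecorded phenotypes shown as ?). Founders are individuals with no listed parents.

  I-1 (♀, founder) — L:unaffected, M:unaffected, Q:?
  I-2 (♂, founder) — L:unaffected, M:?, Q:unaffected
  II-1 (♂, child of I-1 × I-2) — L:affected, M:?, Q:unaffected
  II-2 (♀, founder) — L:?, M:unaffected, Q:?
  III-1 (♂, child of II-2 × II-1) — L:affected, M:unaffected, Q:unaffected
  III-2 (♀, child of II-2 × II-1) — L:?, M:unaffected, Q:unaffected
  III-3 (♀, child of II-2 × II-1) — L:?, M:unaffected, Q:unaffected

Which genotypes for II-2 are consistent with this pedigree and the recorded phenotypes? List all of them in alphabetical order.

II-2 ∈ {Ll MM QQ, Ll MM Qq, Ll MM qq, Ll Mm QQ, Ll Mm Qq, Ll Mm qq, ll MM QQ, ll MM Qq, ll MM qq, ll Mm QQ, ll Mm Qq, ll Mm qq}

L/I-1 un ·: Ll
L/I-2 un ·: Ll
L/II-1 aff I-1×I-2: ll
L/II-2 ? ·: Ll|ll
L/III-1 aff II-2×II-1: ll
L/III-2 ? II-2×II-1: Ll|ll
L/III-3 ? II-2×II-1: Ll|ll
⇒ L over [I-1,I-2,II-1,II-2,III-1,III-2,III-3]: 5 consistent
M/I-1 un ·: MM|Mm
M/I-2 ? ·: MM|Mm|mm
M/II-1 ? I-1×I-2: MM|Mm|mm
M/II-2 un ·: MM|Mm
M/III-1 un II-2×II-1: MM|Mm
M/III-2 un II-2×II-1: MM|Mm
M/III-3 un II-2×II-1: MM|Mm
⇒ M over [I-1,I-2,II-1,II-2,III-1,III-2,III-3]: 120 consistent
Q/I-1 ? ·: QQ|Qq|qq
Q/I-2 un ·: QQ|Qq
Q/II-1 un I-1×I-2: QQ|Qq
Q/II-2 ? ·: QQ|Qq|qq
Q/III-1 un II-2×II-1: QQ|Qq
Q/III-2 un II-2×II-1: QQ|Qq
Q/III-3 un II-2×II-1: QQ|Qq
⇒ Q over [I-1,I-2,II-1,II-2,III-1,III-2,III-3]: 125 consistent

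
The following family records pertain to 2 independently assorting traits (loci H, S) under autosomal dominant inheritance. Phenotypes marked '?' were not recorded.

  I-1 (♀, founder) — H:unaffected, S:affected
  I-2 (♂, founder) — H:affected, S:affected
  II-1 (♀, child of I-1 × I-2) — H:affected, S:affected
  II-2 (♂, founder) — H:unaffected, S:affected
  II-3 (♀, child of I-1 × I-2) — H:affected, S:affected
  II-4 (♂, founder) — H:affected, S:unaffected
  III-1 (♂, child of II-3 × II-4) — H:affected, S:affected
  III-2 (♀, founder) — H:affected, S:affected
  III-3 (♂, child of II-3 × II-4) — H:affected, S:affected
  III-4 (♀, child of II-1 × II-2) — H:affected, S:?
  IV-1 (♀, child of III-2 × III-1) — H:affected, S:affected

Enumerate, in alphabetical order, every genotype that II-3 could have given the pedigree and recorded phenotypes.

II-3 ∈ {Hh SS, Hh Ss}

H/I-1 un ·: hh
H/I-2 aff ·: Hh|HH
H/II-1 aff I-1×I-2: Hh
H/II-2 un ·: hh
H/II-3 aff I-1×I-2: Hh
H/II-4 aff ·: Hh|HH
H/III-1 aff II-3×II-4: Hh|HH
H/III-2 aff ·: Hh|HH
H/III-3 aff II-3×II-4: Hh|HH
H/III-4 aff II-1×II-2: Hh
H/IV-1 aff III-2×III-1: Hh|HH
⇒ H over [I-1,I-2,II-1,II-2,II-3,II-4,III-1,III-2,III-3,III-4,IV-1]: 56 consistent
S/I-1 aff ·: Ss|SS
S/I-2 aff ·: Ss|SS
S/II-1 aff I-1×I-2: Ss|SS
S/II-2 aff ·: Ss|SS
S/II-3 aff I-1×I-2: Ss|SS
S/II-4 un ·: ss
S/III-1 aff II-3×II-4: Ss
S/III-2 aff ·: Ss|SS
S/III-3 aff II-3×II-4: Ss
S/III-4 ? II-1×II-2: ss|Ss|SS
S/IV-1 aff III-2×III-1: Ss|SS
⇒ S over [I-1,I-2,II-1,II-2,II-3,II-4,III-1,III-2,III-3,III-4,IV-1]: 204 consistent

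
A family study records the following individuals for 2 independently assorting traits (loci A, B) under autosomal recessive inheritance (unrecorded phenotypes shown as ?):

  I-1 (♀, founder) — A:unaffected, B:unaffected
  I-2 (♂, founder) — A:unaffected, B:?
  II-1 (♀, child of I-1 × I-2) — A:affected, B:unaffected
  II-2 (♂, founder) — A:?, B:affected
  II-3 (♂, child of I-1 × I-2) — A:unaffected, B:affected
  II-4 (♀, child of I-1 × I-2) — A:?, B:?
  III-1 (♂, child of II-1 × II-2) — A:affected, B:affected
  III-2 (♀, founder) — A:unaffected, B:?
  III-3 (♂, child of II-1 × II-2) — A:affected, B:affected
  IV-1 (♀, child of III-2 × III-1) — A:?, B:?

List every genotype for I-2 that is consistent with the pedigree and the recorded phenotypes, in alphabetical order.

A/I-1 un ·: Aa
A/I-2 un ·: Aa
A/II-1 aff I-1×I-2: aa
A/II-2 ? ·: Aa|aa
A/II-3 un I-1×I-2: AA|Aa
A/II-4 ? I-1×I-2: AA|Aa|aa
A/III-1 aff II-1×II-2: aa
A/III-2 un ·: AA|Aa
A/III-3 aff II-1×II-2: aa
A/IV-1 ? III-2×III-1: Aa|aa
⇒ A over [I-1,I-2,II-1,II-2,II-3,II-4,III-1,III-2,III-3,IV-1]: 36 consistent
B/I-1 un ·: Bb
B/I-2 ? ·: Bb|bb
B/II-1 un I-1×I-2: Bb
B/II-2 aff ·: bb
B/II-3 aff I-1×I-2: bb
B/II-4 ? I-1×I-2: BB|Bb|bb
B/III-1 aff II-1×II-2: bb
B/III-2 ? ·: BB|Bb|bb
B/III-3 aff II-1×II-2: bb
B/IV-1 ? III-2×III-1: Bb|bb
⇒ B over [I-1,I-2,II-1,II-2,II-3,II-4,III-1,III-2,III-3,IV-1]: 20 consistent

I-2 ∈ {Aa Bb, Aa bb}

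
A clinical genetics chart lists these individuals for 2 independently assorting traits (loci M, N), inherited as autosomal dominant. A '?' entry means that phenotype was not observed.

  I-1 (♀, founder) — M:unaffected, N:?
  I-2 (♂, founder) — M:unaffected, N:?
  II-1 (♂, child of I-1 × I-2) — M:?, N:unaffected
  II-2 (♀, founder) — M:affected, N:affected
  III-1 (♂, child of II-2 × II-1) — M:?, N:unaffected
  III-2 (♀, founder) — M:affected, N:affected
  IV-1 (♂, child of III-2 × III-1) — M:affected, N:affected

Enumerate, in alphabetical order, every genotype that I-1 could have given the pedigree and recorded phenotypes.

I-1 ∈ {mm Nn, mm nn}

M/I-1 un ·: mm
M/I-2 un ·: mm
M/II-1 ? I-1×I-2: mm
M/II-2 aff ·: Mm|MM
M/III-1 ? II-2×II-1: mm|Mm
M/III-2 aff ·: Mm|MM
M/IV-1 aff III-2×III-1: Mm|MM
⇒ M over [I-1,I-2,II-1,II-2,III-1,III-2,IV-1]: 10 consistent
N/I-1 ? ·: nn|Nn
N/I-2 ? ·: nn|Nn
N/II-1 un I-1×I-2: nn
N/II-2 aff ·: Nn
N/III-1 un II-2×II-1: nn
N/III-2 aff ·: Nn|NN
N/IV-1 aff III-2×III-1: Nn
⇒ N over [I-1,I-2,II-1,II-2,III-1,III-2,IV-1]: 8 consistent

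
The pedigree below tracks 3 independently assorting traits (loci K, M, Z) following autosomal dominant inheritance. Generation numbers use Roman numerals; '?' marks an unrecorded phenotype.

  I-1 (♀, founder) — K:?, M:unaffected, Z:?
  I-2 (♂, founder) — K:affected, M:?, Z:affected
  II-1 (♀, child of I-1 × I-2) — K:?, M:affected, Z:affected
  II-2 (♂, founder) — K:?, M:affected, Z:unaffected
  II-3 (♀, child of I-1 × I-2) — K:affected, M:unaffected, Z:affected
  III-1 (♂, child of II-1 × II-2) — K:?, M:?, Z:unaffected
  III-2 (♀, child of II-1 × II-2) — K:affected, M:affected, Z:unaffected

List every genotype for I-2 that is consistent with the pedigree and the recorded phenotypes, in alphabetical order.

K/I-1 ? ·: kk|Kk|KK
K/I-2 aff ·: Kk|KK
K/II-1 ? I-1×I-2: kk|Kk|KK
K/II-2 ? ·: kk|Kk|KK
K/II-3 aff I-1×I-2: Kk|KK
K/III-1 ? II-1×II-2: kk|Kk|KK
K/III-2 aff II-1×II-2: Kk|KK
⇒ K over [I-1,I-2,II-1,II-2,II-3,III-1,III-2]: 147 consistent
M/I-1 un ·: mm
M/I-2 ? ·: Mm
M/II-1 aff I-1×I-2: Mm
M/II-2 aff ·: Mm|MM
M/II-3 un I-1×I-2: mm
M/III-1 ? II-1×II-2: mm|Mm|MM
M/III-2 aff II-1×II-2: Mm|MM
⇒ M over [I-1,I-2,II-1,II-2,II-3,III-1,III-2]: 10 consistent
Z/I-1 ? ·: zz|Zz|ZZ
Z/I-2 aff ·: Zz|ZZ
Z/II-1 aff I-1×I-2: Zz
Z/II-2 un ·: zz
Z/II-3 aff I-1×I-2: Zz|ZZ
Z/III-1 un II-1×II-2: zz
Z/III-2 un II-1×II-2: zz
⇒ Z over [I-1,I-2,II-1,II-2,II-3,III-1,III-2]: 8 consistent

I-2 ∈ {KK Mm ZZ, KK Mm Zz, Kk Mm ZZ, Kk Mm Zz}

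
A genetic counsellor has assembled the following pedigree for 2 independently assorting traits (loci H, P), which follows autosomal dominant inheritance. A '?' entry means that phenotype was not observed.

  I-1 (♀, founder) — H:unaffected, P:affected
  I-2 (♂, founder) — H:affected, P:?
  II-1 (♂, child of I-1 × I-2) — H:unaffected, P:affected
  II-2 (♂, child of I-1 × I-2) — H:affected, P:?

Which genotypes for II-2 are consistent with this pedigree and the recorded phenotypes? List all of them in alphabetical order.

H/I-1 un ·: hh
H/I-2 aff ·: Hh
H/II-1 un I-1×I-2: hh
H/II-2 aff I-1×I-2: Hh
⇒ H over [I-1,I-2,II-1,II-2]: 1 consistent
P/I-1 aff ·: Pp|PP
P/I-2 ? ·: pp|Pp|PP
P/II-1 aff I-1×I-2: Pp|PP
P/II-2 ? I-1×I-2: pp|Pp|PP
⇒ P over [I-1,I-2,II-1,II-2]: 18 consistent

II-2 ∈ {Hh PP, Hh Pp, Hh pp}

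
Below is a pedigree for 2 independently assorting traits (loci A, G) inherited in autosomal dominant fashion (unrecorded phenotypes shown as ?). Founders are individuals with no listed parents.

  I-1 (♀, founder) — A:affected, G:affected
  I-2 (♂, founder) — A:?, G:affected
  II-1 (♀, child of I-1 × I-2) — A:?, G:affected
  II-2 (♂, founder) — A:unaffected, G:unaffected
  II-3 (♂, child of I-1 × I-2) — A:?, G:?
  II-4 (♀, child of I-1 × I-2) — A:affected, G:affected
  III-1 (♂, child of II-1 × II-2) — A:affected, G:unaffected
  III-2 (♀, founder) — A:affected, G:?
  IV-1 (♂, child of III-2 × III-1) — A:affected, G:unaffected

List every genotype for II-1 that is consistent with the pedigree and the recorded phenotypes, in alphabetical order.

II-1 ∈ {AA Gg, Aa Gg}

A/I-1 aff ·: Aa|AA
A/I-2 ? ·: aa|Aa|AA
A/II-1 ? I-1×I-2: Aa|AA
A/II-2 un ·: aa
A/II-3 ? I-1×I-2: aa|Aa|AA
A/II-4 aff I-1×I-2: Aa|AA
A/III-1 aff II-1×II-2: Aa
A/III-2 aff ·: Aa|AA
A/IV-1 aff III-2×III-1: Aa|AA
⇒ A over [I-1,I-2,II-1,II-2,II-3,II-4,III-1,III-2,IV-1]: 128 consistent
G/I-1 aff ·: Gg|GG
G/I-2 aff ·: Gg|GG
G/II-1 aff I-1×I-2: Gg
G/II-2 un ·: gg
G/II-3 ? I-1×I-2: gg|Gg|GG
G/II-4 aff I-1×I-2: Gg|GG
G/III-1 un II-1×II-2: gg
G/III-2 ? ·: gg|Gg
G/IV-1 un III-2×III-1: gg
⇒ G over [I-1,I-2,II-1,II-2,II-3,II-4,III-1,III-2,IV-1]: 28 consistent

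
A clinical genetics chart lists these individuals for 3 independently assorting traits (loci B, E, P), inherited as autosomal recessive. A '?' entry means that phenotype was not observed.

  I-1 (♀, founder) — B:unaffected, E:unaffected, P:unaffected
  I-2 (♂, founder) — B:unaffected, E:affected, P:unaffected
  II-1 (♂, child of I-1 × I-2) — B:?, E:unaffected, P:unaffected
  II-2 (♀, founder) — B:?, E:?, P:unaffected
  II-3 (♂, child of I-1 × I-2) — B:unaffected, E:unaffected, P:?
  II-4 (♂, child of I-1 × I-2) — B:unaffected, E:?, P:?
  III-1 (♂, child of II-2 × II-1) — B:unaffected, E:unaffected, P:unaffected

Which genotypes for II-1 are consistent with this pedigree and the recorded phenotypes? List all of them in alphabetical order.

B/I-1 un ·: BB|Bb
B/I-2 un ·: BB|Bb
B/II-1 ? I-1×I-2: BB|Bb|bb
B/II-2 ? ·: BB|Bb|bb
B/II-3 un I-1×I-2: BB|Bb
B/II-4 un I-1×I-2: BB|Bb
B/III-1 un II-2×II-1: BB|Bb
⇒ B over [I-1,I-2,II-1,II-2,II-3,II-4,III-1]: 120 consistent
E/I-1 un ·: EE|Ee
E/I-2 aff ·: ee
E/II-1 un I-1×I-2: Ee
E/II-2 ? ·: EE|Ee|ee
E/II-3 un I-1×I-2: Ee
E/II-4 ? I-1×I-2: Ee|ee
E/III-1 un II-2×II-1: EE|Ee
⇒ E over [I-1,I-2,II-1,II-2,II-3,II-4,III-1]: 15 consistent
P/I-1 un ·: PP|Pp
P/I-2 un ·: PP|Pp
P/II-1 un I-1×I-2: PP|Pp
P/II-2 un ·: PP|Pp
P/II-3 ? I-1×I-2: PP|Pp|pp
P/II-4 ? I-1×I-2: PP|Pp|pp
P/III-1 un II-2×II-1: PP|Pp
⇒ P over [I-1,I-2,II-1,II-2,II-3,II-4,III-1]: 122 consistent

II-1 ∈ {BB Ee PP, BB Ee Pp, Bb Ee PP, Bb Ee Pp, bb Ee PP, bb Ee Pp}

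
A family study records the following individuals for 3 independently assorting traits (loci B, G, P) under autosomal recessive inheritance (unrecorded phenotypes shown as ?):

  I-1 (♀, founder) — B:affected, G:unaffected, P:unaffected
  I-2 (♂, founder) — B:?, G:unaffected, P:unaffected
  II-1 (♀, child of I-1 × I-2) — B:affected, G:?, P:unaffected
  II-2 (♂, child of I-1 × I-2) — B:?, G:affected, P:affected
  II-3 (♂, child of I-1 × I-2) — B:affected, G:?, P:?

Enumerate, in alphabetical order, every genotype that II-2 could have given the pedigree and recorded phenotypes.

B/I-1 aff ·: bb
B/I-2 ? ·: Bb|bb
B/II-1 aff I-1×I-2: bb
B/II-2 ? I-1×I-2: Bb|bb
B/II-3 aff I-1×I-2: bb
⇒ B over [I-1,I-2,II-1,II-2,II-3]: 3 consistent
G/I-1 un ·: Gg
G/I-2 un ·: Gg
G/II-1 ? I-1×I-2: GG|Gg|gg
G/II-2 aff I-1×I-2: gg
G/II-3 ? I-1×I-2: GG|Gg|gg
⇒ G over [I-1,I-2,II-1,II-2,II-3]: 9 consistent
P/I-1 un ·: Pp
P/I-2 un ·: Pp
P/II-1 un I-1×I-2: PP|Pp
P/II-2 aff I-1×I-2: pp
P/II-3 ? I-1×I-2: PP|Pp|pp
⇒ P over [I-1,I-2,II-1,II-2,II-3]: 6 consistent

II-2 ∈ {Bb gg pp, bb gg pp}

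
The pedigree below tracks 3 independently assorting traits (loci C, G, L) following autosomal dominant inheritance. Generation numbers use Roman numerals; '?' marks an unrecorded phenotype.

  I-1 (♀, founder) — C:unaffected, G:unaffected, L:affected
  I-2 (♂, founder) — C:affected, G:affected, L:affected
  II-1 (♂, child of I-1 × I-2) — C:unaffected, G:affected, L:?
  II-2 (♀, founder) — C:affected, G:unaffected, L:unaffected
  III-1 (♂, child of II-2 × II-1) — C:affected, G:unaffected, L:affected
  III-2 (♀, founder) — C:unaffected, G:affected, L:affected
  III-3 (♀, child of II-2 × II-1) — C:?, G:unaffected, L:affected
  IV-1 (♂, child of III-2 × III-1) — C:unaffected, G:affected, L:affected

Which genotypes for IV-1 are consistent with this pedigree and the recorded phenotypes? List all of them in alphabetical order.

IV-1 ∈ {cc Gg LL, cc Gg Ll}

C/I-1 un ·: cc
C/I-2 aff ·: Cc
C/II-1 un I-1×I-2: cc
C/II-2 aff ·: Cc|CC
C/III-1 aff II-2×II-1: Cc
C/III-2 un ·: cc
C/III-3 ? II-2×II-1: cc|Cc
C/IV-1 un III-2×III-1: cc
⇒ C over [I-1,I-2,II-1,II-2,III-1,III-2,III-3,IV-1]: 3 consistent
G/I-1 un ·: gg
G/I-2 aff ·: Gg|GG
G/II-1 aff I-1×I-2: Gg
G/II-2 un ·: gg
G/III-1 un II-2×II-1: gg
G/III-2 aff ·: Gg|GG
G/III-3 un II-2×II-1: gg
G/IV-1 aff III-2×III-1: Gg
⇒ G over [I-1,I-2,II-1,II-2,III-1,III-2,III-3,IV-1]: 4 consistent
L/I-1 aff ·: Ll|LL
L/I-2 aff ·: Ll|LL
L/II-1 ? I-1×I-2: Ll|LL
L/II-2 un ·: ll
L/III-1 aff II-2×II-1: Ll
L/III-2 aff ·: Ll|LL
L/III-3 aff II-2×II-1: Ll
L/IV-1 aff III-2×III-1: Ll|LL
⇒ L over [I-1,I-2,II-1,II-2,III-1,III-2,III-3,IV-1]: 28 consistent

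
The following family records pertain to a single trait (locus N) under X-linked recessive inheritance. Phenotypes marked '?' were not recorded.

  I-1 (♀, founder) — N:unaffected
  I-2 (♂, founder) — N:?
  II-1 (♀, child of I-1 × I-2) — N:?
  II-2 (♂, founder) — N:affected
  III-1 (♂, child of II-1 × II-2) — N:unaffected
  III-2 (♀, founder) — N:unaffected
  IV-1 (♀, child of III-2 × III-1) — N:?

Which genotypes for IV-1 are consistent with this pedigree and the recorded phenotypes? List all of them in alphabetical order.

IV-1 ∈ {X^NX^N, X^NX^n}

N/I-1 un ·: X^NX^N|X^NX^n
N/I-2 ? ·: X^NY|X^nY
N/II-1 ? I-1×I-2: X^NX^N|X^NX^n
N/II-2 aff ·: X^nY
N/III-1 un II-1×II-2: X^NY
N/III-2 un ·: X^NX^N|X^NX^n
N/IV-1 ? III-2×III-1: X^NX^N|X^NX^n
⇒ N over [I-1,I-2,II-1,II-2,III-1,III-2,IV-1]: 15 consistent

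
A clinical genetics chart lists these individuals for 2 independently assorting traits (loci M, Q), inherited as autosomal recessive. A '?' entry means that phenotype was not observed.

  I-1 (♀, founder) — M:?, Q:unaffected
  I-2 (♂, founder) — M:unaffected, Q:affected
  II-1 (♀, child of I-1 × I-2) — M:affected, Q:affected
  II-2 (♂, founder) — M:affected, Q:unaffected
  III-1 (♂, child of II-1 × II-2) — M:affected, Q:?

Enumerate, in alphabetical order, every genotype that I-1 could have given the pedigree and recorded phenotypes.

M/I-1 ? ·: Mm|mm
M/I-2 un ·: Mm
M/II-1 aff I-1×I-2: mm
M/II-2 aff ·: mm
M/III-1 aff II-1×II-2: mm
⇒ M over [I-1,I-2,II-1,II-2,III-1]: 2 consistent
Q/I-1 un ·: Qq
Q/I-2 aff ·: qq
Q/II-1 aff I-1×I-2: qq
Q/II-2 un ·: QQ|Qq
Q/III-1 ? II-1×II-2: Qq|qq
⇒ Q over [I-1,I-2,II-1,II-2,III-1]: 3 consistent

I-1 ∈ {Mm Qq, mm Qq}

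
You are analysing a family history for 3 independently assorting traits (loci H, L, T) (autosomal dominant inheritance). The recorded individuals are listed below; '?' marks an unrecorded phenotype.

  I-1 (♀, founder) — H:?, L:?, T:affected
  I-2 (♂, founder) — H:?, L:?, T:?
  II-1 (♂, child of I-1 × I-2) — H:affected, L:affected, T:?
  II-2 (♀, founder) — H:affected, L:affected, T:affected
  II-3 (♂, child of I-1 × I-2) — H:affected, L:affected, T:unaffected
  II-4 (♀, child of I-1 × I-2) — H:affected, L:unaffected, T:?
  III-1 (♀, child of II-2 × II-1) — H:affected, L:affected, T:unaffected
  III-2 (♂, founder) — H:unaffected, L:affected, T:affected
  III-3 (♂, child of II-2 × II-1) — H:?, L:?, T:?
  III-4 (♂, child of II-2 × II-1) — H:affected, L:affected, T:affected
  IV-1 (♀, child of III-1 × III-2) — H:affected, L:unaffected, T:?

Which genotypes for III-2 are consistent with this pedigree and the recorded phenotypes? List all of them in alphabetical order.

H/I-1 ? ·: hh|Hh|HH
H/I-2 ? ·: hh|Hh|HH
H/II-1 aff I-1×I-2: Hh|HH
H/II-2 aff ·: Hh|HH
H/II-3 aff I-1×I-2: Hh|HH
H/II-4 aff I-1×I-2: Hh|HH
H/III-1 aff II-2×II-1: Hh|HH
H/III-2 un ·: hh
H/III-3 ? II-2×II-1: hh|Hh|HH
H/III-4 aff II-2×II-1: Hh|HH
H/IV-1 aff III-1×III-2: Hh
⇒ H over [I-1,I-2,II-1,II-2,II-3,II-4,III-1,III-2,III-3,III-4,IV-1]: 437 consistent
L/I-1 ? ·: ll|Ll
L/I-2 ? ·: ll|Ll
L/II-1 aff I-1×I-2: Ll|LL
L/II-2 aff ·: Ll|LL
L/II-3 aff I-1×I-2: Ll|LL
L/II-4 un I-1×I-2: ll
L/III-1 aff II-2×II-1: Ll
L/III-2 aff ·: Ll
L/III-3 ? II-2×II-1: ll|Ll|LL
L/III-4 aff II-2×II-1: Ll|LL
L/IV-1 un III-1×III-2: ll
⇒ L over [I-1,I-2,II-1,II-2,II-3,II-4,III-1,III-2,III-3,III-4,IV-1]: 48 consistent
T/I-1 aff ·: Tt
T/I-2 ? ·: tt|Tt
T/II-1 ? I-1×I-2: tt|Tt
T/II-2 aff ·: Tt
T/II-3 un I-1×I-2: tt
T/II-4 ? I-1×I-2: tt|Tt|TT
T/III-1 un II-2×II-1: tt
T/III-2 aff ·: Tt|TT
T/III-3 ? II-2×II-1: tt|Tt|TT
T/III-4 aff II-2×II-1: Tt|TT
T/IV-1 ? III-1×III-2: tt|Tt
⇒ T over [I-1,I-2,II-1,II-2,II-3,II-4,III-1,III-2,III-3,III-4,IV-1]: 120 consistent

III-2 ∈ {hh Ll TT, hh Ll Tt}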